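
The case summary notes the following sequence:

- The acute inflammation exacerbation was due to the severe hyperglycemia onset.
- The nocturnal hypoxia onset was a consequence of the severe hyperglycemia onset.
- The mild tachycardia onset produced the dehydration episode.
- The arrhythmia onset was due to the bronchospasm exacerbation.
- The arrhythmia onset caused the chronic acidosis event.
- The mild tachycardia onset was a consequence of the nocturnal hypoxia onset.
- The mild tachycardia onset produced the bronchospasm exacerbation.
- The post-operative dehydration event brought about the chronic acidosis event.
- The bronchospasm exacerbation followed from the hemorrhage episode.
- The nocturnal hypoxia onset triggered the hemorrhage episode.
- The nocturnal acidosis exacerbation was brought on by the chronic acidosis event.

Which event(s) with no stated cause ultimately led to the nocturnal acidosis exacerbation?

Tracing upstream from the nocturnal acidosis exacerbation: the nocturnal acidosis exacerbation ← the chronic acidosis event ← the arrhythmia onset ← the bronchospasm exacerbation ← the hemorrhage episode ← the nocturnal hypoxia onset ← the severe hyperglycemia onset.
A separate upstream branch: the nocturnal acidosis exacerbation ← the chronic acidosis event ← the post-operative dehydration event.
Each of those chain origins has no stated cause.

the post-operative dehydration event, the severe hyperglycemia onset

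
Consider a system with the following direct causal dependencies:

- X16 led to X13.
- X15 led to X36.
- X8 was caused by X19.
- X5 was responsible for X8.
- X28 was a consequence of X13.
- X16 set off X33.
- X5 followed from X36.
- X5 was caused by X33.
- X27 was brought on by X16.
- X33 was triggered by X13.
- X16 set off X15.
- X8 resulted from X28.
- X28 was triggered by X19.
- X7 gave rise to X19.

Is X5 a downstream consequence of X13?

Yes

There is a causal chain: X13 → X33 → X5.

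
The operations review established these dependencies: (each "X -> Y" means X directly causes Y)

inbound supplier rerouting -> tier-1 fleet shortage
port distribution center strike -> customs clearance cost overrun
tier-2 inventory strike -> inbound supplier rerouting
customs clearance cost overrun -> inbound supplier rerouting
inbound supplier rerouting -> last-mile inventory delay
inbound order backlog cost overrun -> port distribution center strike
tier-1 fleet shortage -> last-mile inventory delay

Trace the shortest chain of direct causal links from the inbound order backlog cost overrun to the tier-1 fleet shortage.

the inbound order backlog cost overrun → the port distribution center strike → the customs clearance cost overrun → the inbound supplier rerouting → the tier-1 fleet shortage

the inbound order backlog cost overrun → the port distribution center strike
the port distribution center strike → the customs clearance cost overrun
the customs clearance cost overrun → the inbound supplier rerouting
the inbound supplier rerouting → the tier-1 fleet shortage
Length: 4 steps.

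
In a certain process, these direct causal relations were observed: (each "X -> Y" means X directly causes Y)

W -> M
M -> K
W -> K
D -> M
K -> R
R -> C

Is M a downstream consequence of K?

No

K leads to R, C; M is not among them.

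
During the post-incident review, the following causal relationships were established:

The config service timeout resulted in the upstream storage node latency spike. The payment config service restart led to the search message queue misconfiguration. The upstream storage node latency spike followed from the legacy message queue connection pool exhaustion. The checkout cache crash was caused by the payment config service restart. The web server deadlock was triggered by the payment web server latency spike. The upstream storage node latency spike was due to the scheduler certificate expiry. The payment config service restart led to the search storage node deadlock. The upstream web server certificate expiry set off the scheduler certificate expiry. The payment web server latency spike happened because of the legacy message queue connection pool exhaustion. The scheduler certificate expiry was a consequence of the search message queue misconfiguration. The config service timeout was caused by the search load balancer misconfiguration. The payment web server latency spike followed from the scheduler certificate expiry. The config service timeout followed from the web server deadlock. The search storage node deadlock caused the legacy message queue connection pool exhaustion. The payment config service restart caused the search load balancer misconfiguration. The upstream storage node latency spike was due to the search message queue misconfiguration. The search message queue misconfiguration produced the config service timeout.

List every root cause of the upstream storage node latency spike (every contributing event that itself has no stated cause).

Tracing upstream from the upstream storage node latency spike: the upstream storage node latency spike ← the search message queue misconfiguration ← the payment config service restart.
A separate upstream branch: the upstream storage node latency spike ← the scheduler certificate expiry ← the upstream web server certificate expiry.
Each of those chain origins has no stated cause.

the payment config service restart, the upstream web server certificate expiry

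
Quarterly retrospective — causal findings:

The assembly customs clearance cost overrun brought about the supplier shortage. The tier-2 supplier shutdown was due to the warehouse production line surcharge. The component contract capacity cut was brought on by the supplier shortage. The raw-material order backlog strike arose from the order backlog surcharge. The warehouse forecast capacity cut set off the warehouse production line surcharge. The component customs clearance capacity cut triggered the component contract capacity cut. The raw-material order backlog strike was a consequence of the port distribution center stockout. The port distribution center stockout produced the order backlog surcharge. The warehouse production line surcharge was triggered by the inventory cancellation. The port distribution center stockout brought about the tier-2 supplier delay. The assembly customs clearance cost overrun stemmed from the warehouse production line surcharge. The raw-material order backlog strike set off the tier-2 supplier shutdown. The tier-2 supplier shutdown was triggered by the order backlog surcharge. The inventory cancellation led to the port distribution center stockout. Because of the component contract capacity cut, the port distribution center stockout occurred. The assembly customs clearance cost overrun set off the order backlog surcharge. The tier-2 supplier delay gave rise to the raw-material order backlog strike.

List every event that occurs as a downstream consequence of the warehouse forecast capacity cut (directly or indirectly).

the assembly customs clearance cost overrun, the component contract capacity cut, the order backlog surcharge, the port distribution center stockout, the raw-material order backlog strike, the supplier shortage, the tier-2 supplier delay, the tier-2 supplier shutdown, the warehouse production line surcharge

Direct effects: the warehouse production line surcharge.
2 steps out: the assembly customs clearance cost overrun, the tier-2 supplier shutdown.
3 steps out: the supplier shortage, the order backlog surcharge.
4 steps out: the component contract capacity cut, the raw-material order backlog strike.
5 steps out: the port distribution center stockout.
6 steps out: the tier-2 supplier delay.
Not reachable from it: the component customs clearance capacity cut, the inventory cancellation.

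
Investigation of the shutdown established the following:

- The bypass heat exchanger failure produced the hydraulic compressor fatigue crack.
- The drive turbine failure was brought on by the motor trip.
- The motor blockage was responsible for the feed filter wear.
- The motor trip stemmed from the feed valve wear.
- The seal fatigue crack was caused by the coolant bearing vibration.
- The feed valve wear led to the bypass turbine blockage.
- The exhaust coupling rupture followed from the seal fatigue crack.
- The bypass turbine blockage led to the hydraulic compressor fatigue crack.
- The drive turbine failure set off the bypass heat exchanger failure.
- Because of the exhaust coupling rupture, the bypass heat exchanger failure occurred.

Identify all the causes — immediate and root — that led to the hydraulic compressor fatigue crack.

Immediate causes of the hydraulic compressor fatigue crack: the bypass turbine blockage, the bypass heat exchanger failure.
Further upstream: the coolant bearing vibration, the feed valve wear, the seal fatigue crack, the motor trip, the drive turbine failure, the exhaust coupling rupture.

the bypass heat exchanger failure, the bypass turbine blockage, the coolant bearing vibration, the drive turbine failure, the exhaust coupling rupture, the feed valve wear, the motor trip, the seal fatigue crack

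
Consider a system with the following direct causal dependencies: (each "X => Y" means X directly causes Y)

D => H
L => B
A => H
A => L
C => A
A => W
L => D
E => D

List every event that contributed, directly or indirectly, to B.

A, C, L

Immediate cause of B: L.
Further upstream: C, A.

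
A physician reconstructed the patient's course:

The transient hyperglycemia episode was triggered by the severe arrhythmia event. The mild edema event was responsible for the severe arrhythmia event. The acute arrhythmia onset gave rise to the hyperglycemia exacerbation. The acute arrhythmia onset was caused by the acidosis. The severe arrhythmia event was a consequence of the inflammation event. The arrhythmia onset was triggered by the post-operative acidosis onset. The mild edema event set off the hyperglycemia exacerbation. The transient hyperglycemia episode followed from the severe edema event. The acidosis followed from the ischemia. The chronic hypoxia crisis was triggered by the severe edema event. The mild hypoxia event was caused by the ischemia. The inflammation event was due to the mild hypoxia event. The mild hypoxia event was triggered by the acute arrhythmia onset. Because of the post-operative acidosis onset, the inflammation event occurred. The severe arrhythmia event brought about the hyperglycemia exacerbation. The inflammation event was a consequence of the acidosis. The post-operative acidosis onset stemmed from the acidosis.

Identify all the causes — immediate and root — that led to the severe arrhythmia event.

Immediate causes of the severe arrhythmia event: the mild edema event, the inflammation event.
Further upstream: the ischemia, the acidosis, the post-operative acidosis onset, the acute arrhythmia onset, the mild hypoxia event.

the acidosis, the acute arrhythmia onset, the inflammation event, the ischemia, the mild edema event, the mild hypoxia event, the post-operative acidosis onset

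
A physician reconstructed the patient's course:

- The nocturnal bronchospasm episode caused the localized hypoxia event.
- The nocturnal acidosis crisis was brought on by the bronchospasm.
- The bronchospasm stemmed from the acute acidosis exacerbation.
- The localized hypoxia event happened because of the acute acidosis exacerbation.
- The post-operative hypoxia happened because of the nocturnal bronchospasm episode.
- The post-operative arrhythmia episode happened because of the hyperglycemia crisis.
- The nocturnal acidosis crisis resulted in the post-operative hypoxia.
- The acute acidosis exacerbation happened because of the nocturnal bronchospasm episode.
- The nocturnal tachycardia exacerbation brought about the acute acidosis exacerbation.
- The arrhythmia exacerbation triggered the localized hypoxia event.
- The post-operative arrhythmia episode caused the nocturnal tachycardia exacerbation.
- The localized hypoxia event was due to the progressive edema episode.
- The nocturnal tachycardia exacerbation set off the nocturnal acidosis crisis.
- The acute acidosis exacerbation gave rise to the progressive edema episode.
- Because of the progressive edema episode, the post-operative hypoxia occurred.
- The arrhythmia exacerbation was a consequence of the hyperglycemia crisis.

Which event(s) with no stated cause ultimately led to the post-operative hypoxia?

the hyperglycemia crisis, the nocturnal bronchospasm episode

Tracing upstream from the post-operative hypoxia: the post-operative hypoxia ← the nocturnal acidosis crisis ← the nocturnal tachycardia exacerbation ← the post-operative arrhythmia episode ← the hyperglycemia crisis.
A separate upstream branch: the post-operative hypoxia ← the nocturnal bronchospasm episode.
Each of those chain origins has no stated cause.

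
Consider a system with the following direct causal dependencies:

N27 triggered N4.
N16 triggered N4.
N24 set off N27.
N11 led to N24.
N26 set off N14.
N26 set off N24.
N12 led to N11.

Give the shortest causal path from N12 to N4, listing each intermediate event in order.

N12 → N11
N11 → N24
N24 → N27
N27 → N4
Length: 4 steps.

N12 → N11 → N24 → N27 → N4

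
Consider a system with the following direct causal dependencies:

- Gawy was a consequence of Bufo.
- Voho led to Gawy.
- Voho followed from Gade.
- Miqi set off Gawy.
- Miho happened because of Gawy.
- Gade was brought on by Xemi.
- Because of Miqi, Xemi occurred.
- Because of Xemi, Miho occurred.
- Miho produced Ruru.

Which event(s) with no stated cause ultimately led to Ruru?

Bufo, Miqi

Tracing upstream from Ruru: Ruru ← Miho ← Xemi ← Miqi.
A separate upstream branch: Ruru ← Miho ← Gawy ← Bufo.
Each of those chain origins has no stated cause.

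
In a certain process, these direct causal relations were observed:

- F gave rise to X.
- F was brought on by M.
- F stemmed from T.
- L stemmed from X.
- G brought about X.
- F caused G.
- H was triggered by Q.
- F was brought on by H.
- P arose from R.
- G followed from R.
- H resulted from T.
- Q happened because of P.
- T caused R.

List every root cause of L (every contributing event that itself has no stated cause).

M, T

Tracing upstream from L: L ← X ← F ← T.
A separate upstream branch: L ← X ← F ← M.
Each of those chain origins has no stated cause.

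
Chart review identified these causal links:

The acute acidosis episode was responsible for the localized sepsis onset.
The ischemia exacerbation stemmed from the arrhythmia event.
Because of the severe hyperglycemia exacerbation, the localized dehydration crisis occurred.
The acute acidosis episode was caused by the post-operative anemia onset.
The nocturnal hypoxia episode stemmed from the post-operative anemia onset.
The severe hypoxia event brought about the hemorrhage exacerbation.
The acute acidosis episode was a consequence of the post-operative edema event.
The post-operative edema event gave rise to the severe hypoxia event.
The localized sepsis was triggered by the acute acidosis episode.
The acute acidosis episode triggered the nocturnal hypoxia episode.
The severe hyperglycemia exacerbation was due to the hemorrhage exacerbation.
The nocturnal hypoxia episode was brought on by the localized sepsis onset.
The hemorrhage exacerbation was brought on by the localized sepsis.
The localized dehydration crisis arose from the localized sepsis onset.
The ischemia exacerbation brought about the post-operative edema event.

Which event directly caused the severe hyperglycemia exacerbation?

Upstream contributors include the arrhythmia event, the ischemia exacerbation, the post-operative anemia onset, the post-operative edema event, the acute acidosis episode, the severe hypoxia event, the localized sepsis, but only the hemorrhage exacerbation feeds directly into the severe hyperglycemia exacerbation.

the hemorrhage exacerbation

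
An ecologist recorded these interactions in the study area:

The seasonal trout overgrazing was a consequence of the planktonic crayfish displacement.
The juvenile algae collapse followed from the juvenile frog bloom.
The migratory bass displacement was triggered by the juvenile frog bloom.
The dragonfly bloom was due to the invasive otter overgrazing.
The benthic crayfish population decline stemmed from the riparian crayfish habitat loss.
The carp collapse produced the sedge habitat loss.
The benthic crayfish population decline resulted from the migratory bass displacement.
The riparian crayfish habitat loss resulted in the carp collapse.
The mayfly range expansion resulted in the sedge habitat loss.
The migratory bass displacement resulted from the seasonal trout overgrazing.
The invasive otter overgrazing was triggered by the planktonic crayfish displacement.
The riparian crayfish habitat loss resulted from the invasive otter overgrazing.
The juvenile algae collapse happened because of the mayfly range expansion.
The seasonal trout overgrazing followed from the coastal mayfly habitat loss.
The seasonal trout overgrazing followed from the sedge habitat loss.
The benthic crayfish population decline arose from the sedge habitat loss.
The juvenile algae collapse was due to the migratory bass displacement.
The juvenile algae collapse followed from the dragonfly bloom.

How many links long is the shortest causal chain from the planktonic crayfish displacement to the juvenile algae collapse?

Shortest chain: the planktonic crayfish displacement → the invasive otter overgrazing → the dragonfly bloom → the juvenile algae collapse.

3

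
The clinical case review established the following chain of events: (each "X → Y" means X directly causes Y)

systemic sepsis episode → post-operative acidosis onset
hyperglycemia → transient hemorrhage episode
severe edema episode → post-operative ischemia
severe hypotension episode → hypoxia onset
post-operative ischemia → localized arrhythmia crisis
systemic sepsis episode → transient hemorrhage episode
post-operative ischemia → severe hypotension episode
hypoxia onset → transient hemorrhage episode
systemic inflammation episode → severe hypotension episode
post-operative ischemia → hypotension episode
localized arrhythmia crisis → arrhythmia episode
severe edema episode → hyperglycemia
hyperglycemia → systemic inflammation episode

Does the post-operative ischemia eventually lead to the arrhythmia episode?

There is a causal chain: the post-operative ischemia → the localized arrhythmia crisis → the arrhythmia episode.

Yes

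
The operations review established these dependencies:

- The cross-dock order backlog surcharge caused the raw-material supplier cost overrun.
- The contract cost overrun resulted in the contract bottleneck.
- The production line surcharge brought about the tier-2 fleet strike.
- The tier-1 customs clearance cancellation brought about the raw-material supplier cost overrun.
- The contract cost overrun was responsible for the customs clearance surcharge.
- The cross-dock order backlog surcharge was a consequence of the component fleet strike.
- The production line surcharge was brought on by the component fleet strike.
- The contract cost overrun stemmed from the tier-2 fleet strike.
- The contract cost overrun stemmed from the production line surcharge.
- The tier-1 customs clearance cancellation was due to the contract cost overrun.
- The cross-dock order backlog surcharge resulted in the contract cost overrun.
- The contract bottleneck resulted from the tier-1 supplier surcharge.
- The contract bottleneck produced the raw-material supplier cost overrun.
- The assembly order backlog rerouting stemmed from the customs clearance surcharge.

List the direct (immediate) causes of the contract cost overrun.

Upstream contributors include the component fleet strike, but only the cross-dock order backlog surcharge, the production line surcharge, the tier-2 fleet strike feed directly into the contract cost overrun.

the cross-dock order backlog surcharge, the production line surcharge, the tier-2 fleet strike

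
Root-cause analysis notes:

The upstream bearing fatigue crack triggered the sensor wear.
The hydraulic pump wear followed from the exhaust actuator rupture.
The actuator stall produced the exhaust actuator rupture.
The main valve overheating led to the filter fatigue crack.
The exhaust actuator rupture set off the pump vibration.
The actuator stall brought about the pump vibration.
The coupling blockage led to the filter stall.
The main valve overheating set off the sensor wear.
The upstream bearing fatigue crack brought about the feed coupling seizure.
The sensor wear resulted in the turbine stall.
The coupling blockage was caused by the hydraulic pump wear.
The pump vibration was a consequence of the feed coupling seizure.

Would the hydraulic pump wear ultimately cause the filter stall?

Yes

There is a causal chain: the hydraulic pump wear → the coupling blockage → the filter stall.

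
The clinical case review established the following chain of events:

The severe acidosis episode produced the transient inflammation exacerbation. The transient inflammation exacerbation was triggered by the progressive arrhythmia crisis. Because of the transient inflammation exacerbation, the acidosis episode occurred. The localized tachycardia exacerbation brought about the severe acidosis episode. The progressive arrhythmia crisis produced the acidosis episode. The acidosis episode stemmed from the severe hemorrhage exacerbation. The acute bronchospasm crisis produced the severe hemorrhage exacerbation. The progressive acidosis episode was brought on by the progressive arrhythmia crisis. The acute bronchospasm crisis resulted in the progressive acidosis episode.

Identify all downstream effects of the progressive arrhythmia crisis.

the acidosis episode, the progressive acidosis episode, the transient inflammation exacerbation

Direct effects: the transient inflammation exacerbation, the acidosis episode, the progressive acidosis episode.
Not reachable from it: the acute bronchospasm crisis, the localized tachycardia exacerbation, the severe acidosis episode, the severe hemorrhage exacerbation.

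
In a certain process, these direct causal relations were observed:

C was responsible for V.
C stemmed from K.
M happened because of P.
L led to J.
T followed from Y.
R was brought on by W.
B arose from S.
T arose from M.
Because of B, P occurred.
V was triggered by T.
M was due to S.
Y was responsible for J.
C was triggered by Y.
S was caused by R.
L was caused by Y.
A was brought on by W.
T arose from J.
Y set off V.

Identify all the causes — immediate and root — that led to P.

Immediate cause of P: B.
Further upstream: W, R, S.

B, R, S, W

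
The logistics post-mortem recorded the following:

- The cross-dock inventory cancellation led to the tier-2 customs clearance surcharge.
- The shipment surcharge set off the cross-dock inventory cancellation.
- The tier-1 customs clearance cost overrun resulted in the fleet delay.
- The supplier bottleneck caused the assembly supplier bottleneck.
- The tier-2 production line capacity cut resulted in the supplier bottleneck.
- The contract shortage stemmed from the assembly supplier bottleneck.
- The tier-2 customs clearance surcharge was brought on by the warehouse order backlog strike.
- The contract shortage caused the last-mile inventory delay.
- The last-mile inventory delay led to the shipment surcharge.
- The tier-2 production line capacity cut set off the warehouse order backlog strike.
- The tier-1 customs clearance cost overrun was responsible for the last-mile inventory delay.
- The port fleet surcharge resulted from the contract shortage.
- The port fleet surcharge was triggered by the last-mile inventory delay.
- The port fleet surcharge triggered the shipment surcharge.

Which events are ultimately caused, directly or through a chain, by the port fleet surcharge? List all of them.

Direct effects: the shipment surcharge.
2 steps out: the cross-dock inventory cancellation.
3 steps out: the tier-2 customs clearance surcharge.
Not reachable from it: the tier-1 customs clearance cost overrun, the tier-2 production line capacity cut, the supplier bottleneck, the warehouse order backlog strike, the assembly supplier bottleneck, the fleet delay, the contract shortage, the last-mile inventory delay.

the cross-dock inventory cancellation, the shipment surcharge, the tier-2 customs clearance surcharge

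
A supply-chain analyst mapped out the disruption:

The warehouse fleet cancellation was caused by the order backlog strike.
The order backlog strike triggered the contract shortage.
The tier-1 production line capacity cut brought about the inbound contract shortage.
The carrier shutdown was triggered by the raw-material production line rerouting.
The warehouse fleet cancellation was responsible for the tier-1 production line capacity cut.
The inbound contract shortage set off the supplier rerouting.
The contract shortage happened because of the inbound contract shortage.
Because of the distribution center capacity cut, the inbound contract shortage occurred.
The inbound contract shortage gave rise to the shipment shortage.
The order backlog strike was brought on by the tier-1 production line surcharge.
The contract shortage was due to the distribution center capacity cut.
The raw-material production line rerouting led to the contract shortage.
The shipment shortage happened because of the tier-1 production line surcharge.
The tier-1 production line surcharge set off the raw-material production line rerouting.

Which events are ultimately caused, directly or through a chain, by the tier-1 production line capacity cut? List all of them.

the contract shortage, the inbound contract shortage, the shipment shortage, the supplier rerouting

Direct effects: the inbound contract shortage.
2 steps out: the contract shortage, the supplier rerouting, the shipment shortage.
Not reachable from it: the tier-1 production line surcharge, the order backlog strike, the raw-material production line rerouting, the carrier shutdown, the warehouse fleet cancellation, the distribution center capacity cut.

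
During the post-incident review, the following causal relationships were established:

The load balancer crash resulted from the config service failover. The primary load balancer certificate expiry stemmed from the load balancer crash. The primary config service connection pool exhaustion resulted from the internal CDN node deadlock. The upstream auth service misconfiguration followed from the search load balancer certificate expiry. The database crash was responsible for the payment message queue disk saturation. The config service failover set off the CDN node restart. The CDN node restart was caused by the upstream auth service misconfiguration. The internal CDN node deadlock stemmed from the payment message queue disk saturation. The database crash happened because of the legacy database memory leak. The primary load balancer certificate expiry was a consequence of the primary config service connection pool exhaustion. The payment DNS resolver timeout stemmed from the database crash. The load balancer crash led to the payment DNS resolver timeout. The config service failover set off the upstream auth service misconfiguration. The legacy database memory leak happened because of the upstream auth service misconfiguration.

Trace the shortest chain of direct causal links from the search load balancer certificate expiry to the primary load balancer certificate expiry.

the search load balancer certificate expiry → the upstream auth service misconfiguration
the upstream auth service misconfiguration → the legacy database memory leak
the legacy database memory leak → the database crash
the database crash → the payment message queue disk saturation
the payment message queue disk saturation → the internal CDN node deadlock
the internal CDN node deadlock → the primary config service connection pool exhaustion
the primary config service connection pool exhaustion → the primary load balancer certificate expiry
Length: 7 steps.

the search load balancer certificate expiry → the upstream auth service misconfiguration → the legacy database memory leak → the database crash → the payment message queue disk saturation → the internal CDN node deadlock → the primary config service connection pool exhaustion → the primary load balancer certificate expiry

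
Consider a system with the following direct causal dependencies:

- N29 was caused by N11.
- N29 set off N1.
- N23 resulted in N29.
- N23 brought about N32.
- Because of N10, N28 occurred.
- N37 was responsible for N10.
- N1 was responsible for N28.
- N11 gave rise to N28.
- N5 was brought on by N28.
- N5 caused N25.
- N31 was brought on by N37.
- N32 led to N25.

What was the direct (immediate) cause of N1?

N29

Upstream contributors include N23, N11, but only N29 feeds directly into N1.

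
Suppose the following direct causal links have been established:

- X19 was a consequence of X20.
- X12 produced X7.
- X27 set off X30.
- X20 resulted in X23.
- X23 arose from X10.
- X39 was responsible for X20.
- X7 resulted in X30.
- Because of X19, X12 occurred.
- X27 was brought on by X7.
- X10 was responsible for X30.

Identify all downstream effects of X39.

X12, X19, X20, X23, X27, X30, X7

Direct effects: X20.
2 steps out: X23, X19.
3 steps out: X12.
4 steps out: X7.
5 steps out: X27, X30.
Not reachable from it: X10.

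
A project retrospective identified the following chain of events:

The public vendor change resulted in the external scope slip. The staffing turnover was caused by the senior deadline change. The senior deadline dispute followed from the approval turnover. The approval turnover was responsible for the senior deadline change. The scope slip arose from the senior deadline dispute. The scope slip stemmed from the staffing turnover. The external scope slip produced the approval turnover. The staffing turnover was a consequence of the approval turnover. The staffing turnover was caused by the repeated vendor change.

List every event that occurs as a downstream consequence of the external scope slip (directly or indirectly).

the approval turnover, the scope slip, the senior deadline change, the senior deadline dispute, the staffing turnover

Direct effects: the approval turnover.
2 steps out: the senior deadline change, the senior deadline dispute, the staffing turnover.
3 steps out: the scope slip.
Not reachable from it: the public vendor change, the repeated vendor change.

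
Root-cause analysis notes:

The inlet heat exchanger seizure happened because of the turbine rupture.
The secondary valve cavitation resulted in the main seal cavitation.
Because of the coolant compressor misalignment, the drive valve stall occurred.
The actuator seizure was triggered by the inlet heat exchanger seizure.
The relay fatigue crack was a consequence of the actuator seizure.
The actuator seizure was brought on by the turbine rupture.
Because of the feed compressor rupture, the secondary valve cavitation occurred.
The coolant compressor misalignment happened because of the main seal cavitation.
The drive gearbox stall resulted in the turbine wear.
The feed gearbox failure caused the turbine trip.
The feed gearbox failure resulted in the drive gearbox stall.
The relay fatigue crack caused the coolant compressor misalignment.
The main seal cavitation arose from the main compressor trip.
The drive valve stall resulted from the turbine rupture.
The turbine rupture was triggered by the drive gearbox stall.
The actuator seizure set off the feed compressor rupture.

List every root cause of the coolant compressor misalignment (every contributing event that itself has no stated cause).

the feed gearbox failure, the main compressor trip

Tracing upstream from the coolant compressor misalignment: the coolant compressor misalignment ← the relay fatigue crack ← the actuator seizure ← the turbine rupture ← the drive gearbox stall ← the feed gearbox failure.
A separate upstream branch: the coolant compressor misalignment ← the main seal cavitation ← the main compressor trip.
Each of those chain origins has no stated cause.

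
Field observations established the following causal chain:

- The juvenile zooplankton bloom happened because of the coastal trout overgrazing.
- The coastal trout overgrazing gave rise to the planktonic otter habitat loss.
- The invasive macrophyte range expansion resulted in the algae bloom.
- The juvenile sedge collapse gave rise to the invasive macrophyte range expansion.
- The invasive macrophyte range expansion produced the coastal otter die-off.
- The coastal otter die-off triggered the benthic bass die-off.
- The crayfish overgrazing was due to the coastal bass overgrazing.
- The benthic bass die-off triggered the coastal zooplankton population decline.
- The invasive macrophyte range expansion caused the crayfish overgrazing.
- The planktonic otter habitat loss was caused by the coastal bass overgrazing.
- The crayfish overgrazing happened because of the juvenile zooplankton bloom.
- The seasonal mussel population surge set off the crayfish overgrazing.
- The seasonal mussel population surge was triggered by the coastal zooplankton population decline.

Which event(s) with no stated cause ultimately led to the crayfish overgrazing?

the coastal bass overgrazing, the coastal trout overgrazing, the juvenile sedge collapse

Tracing upstream from the crayfish overgrazing: the crayfish overgrazing ← the juvenile zooplankton bloom ← the coastal trout overgrazing.
A separate upstream branch: the crayfish overgrazing ← the invasive macrophyte range expansion ← the juvenile sedge collapse.
A separate upstream branch: the crayfish overgrazing ← the coastal bass overgrazing.
Each of those chain origins has no stated cause.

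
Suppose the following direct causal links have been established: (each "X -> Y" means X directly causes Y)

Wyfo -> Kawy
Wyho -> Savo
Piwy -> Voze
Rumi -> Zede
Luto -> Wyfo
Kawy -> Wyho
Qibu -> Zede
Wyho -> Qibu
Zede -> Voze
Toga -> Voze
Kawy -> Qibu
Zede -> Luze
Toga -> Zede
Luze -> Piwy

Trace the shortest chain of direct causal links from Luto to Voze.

Luto → Wyfo → Kawy → Qibu → Zede → Voze

Luto → Wyfo
Wyfo → Kawy
Kawy → Qibu
Qibu → Zede
Zede → Voze
Length: 5 steps.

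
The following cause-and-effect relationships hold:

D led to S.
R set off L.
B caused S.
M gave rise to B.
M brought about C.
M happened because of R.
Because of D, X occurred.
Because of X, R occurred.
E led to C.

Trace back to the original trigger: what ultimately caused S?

Tracing upstream from S: S ← D.
D has no stated cause, so it is the root.

D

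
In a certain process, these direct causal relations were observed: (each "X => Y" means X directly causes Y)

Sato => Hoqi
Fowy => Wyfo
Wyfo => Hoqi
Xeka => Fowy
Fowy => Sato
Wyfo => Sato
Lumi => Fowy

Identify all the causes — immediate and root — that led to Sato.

Immediate causes of Sato: Fowy, Wyfo.
Further upstream: Xeka, Lumi.

Fowy, Lumi, Wyfo, Xeka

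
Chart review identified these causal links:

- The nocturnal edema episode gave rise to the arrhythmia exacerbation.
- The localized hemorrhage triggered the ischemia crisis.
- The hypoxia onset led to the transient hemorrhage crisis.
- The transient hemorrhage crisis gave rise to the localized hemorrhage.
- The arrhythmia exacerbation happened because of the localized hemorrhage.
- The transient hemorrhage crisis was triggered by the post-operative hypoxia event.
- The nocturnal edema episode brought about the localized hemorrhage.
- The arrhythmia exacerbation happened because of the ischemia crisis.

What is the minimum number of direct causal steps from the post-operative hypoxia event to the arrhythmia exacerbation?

3

Shortest chain: the post-operative hypoxia event → the transient hemorrhage crisis → the localized hemorrhage → the arrhythmia exacerbation.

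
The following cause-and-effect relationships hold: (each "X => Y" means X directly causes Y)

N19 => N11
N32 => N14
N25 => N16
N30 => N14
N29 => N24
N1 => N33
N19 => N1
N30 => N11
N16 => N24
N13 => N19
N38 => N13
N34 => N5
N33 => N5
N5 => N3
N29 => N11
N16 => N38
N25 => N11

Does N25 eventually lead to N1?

Yes

There is a causal chain: N25 → N16 → N38 → N13 → N19 → N1.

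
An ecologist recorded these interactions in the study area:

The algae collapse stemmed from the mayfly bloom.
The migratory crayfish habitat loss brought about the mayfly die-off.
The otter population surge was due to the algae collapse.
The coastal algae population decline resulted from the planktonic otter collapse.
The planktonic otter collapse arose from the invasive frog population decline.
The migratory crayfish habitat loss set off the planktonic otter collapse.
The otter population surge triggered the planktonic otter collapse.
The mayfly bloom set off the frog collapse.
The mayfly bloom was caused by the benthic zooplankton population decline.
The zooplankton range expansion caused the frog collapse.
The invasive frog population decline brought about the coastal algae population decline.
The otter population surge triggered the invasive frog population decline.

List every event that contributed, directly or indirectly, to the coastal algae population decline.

Immediate causes of the coastal algae population decline: the invasive frog population decline, the planktonic otter collapse.
Further upstream: the migratory crayfish habitat loss, the benthic zooplankton population decline, the mayfly bloom, the algae collapse, the otter population surge.

the algae collapse, the benthic zooplankton population decline, the invasive frog population decline, the mayfly bloom, the migratory crayfish habitat loss, the otter population surge, the planktonic otter collapse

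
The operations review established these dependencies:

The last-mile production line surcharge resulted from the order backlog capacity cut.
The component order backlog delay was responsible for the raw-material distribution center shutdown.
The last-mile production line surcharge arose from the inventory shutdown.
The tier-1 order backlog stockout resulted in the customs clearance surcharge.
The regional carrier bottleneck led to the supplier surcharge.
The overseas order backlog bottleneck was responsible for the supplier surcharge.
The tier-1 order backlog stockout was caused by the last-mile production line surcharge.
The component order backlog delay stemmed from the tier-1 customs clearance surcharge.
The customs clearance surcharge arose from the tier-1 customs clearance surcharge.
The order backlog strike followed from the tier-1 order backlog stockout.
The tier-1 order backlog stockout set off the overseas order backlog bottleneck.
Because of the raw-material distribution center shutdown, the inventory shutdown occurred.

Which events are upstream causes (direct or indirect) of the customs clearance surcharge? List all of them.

Immediate causes of the customs clearance surcharge: the tier-1 customs clearance surcharge, the tier-1 order backlog stockout.
Further upstream: the order backlog capacity cut, the component order backlog delay, the raw-material distribution center shutdown, the inventory shutdown, the last-mile production line surcharge.

the component order backlog delay, the inventory shutdown, the last-mile production line surcharge, the order backlog capacity cut, the raw-material distribution center shutdown, the tier-1 customs clearance surcharge, the tier-1 order backlog stockout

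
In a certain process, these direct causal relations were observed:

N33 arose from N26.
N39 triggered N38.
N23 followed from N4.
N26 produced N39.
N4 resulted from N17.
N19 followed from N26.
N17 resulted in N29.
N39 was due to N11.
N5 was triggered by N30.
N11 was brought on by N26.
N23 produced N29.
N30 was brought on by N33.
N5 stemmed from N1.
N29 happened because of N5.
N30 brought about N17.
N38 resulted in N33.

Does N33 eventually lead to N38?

No

N33 leads to N30, N17, N5, N4, N23, N29; N38 is not among them.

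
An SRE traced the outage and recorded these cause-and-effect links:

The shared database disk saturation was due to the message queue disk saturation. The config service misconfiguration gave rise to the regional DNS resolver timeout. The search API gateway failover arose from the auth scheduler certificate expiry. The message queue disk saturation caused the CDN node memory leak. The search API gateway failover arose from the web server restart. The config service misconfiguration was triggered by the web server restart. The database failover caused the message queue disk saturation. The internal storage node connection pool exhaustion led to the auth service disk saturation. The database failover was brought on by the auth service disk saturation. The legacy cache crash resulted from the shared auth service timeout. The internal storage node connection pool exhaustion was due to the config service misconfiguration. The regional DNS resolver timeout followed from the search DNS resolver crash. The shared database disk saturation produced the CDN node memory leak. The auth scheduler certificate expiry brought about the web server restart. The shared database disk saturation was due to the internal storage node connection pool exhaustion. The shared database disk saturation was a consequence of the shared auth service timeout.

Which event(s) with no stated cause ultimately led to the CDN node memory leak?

the auth scheduler certificate expiry, the shared auth service timeout

Tracing upstream from the CDN node memory leak: the CDN node memory leak ← the shared database disk saturation ← the shared auth service timeout.
A separate upstream branch: the CDN node memory leak ← the shared database disk saturation ← the internal storage node connection pool exhaustion ← the config service misconfiguration ← the web server restart ← the auth scheduler certificate expiry.
Each of those chain origins has no stated cause.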